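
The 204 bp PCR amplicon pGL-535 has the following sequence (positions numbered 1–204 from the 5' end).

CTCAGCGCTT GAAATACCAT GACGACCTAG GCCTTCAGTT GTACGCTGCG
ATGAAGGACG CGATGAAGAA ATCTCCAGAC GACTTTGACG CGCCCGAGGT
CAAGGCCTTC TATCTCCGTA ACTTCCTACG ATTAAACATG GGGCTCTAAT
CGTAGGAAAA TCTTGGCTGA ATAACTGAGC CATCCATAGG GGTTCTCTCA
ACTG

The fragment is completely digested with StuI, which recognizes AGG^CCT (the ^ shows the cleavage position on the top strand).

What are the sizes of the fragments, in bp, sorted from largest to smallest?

StuI sites (AGGCCT) start at positions 29, 103.
StuI cuts after base 3 of each site, so after positions 31, 105.
Linear molecule, 2 cuts → 3 fragments:
  1–31 → 31 bp
  32–105 → 74 bp
  106–204 → 99 bp
Sorted largest to smallest: 99, 74, 31 bp.

99, 74, 31 bp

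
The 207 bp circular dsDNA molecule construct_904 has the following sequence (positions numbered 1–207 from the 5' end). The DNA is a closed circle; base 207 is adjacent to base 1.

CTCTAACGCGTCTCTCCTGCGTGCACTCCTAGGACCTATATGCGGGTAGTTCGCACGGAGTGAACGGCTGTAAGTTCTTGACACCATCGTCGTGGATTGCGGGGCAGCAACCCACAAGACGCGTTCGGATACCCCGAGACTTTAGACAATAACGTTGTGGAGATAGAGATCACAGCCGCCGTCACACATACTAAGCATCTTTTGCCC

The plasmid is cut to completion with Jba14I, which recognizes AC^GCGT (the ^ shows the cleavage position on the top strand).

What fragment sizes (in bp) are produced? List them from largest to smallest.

113, 94 bp

Jba14I sites (ACGCGT) start at positions 6, 119.
Jba14I cuts after base 2 of each site, so after positions 7, 120.
Circular molecule, 2 cuts → 2 fragments:
  8–120 → 113 bp
  121–207 then 1–7 → 87 + 7 = 94 bp
Sorted largest to smallest: 113, 94 bp.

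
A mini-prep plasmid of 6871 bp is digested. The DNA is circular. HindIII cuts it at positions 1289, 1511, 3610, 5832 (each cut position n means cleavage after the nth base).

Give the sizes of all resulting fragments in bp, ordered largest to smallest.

Circular molecule, 4 cuts → 4 fragments:
  1511 − 1289 = 222 bp
  3610 − 1511 = 2099 bp
  5832 − 3610 = 2222 bp
  wrap: 6871 − 5832 + 1289 = 2328 bp
Sorted largest to smallest: 2328, 2222, 2099, 222 bp.

2328, 2222, 2099, 222 bp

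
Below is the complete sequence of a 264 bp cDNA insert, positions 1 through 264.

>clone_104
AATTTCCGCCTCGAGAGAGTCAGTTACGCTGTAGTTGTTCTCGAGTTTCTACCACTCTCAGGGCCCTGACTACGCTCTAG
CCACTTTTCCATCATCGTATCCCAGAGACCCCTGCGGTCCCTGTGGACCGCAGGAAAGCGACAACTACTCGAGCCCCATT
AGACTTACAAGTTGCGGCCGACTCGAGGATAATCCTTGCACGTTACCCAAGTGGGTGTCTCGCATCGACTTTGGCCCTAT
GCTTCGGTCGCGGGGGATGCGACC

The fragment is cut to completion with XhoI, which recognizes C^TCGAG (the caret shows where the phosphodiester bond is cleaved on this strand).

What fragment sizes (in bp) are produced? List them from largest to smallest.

108, 82, 34, 30, 10 bp

XhoI sites (CTCGAG) start at positions 10, 40, 148, 182.
XhoI cuts after the first base of each site, so after positions 10, 40, 148, 182.
Linear molecule, 4 cuts → 5 fragments:
  1–10 → 10 bp
  11–40 → 30 bp
  41–148 → 108 bp
  149–182 → 34 bp
  183–264 → 82 bp
Sorted largest to smallest: 108, 82, 34, 30, 10 bp.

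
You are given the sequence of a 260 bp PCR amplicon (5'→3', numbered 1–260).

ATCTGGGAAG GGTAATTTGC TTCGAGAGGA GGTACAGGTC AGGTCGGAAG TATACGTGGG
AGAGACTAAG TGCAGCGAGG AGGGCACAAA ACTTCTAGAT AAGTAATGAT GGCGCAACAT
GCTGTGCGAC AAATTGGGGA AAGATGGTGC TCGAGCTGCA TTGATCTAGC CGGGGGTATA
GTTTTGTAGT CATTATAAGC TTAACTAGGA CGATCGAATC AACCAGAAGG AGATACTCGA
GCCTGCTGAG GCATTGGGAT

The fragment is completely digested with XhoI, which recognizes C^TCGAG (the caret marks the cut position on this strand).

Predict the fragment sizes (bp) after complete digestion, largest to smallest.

150, 86, 24 bp

XhoI sites (CTCGAG) start at positions 150, 236.
XhoI cuts after the first base of each site, so after positions 150, 236.
Linear molecule, 2 cuts → 3 fragments:
  1–150 → 150 bp
  151–236 → 86 bp
  237–260 → 24 bp
Sorted largest to smallest: 150, 86, 24 bp.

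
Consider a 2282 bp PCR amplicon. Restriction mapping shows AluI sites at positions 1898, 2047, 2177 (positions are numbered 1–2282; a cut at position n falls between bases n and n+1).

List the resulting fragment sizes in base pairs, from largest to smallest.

1898, 149, 130, 105 bp

Linear molecule, 3 cuts → 4 fragments:
  1898 − 0 = 1898 bp
  2047 − 1898 = 149 bp
  2177 − 2047 = 130 bp
  2282 − 2177 = 105 bp
Sorted largest to smallest: 1898, 149, 130, 105 bp.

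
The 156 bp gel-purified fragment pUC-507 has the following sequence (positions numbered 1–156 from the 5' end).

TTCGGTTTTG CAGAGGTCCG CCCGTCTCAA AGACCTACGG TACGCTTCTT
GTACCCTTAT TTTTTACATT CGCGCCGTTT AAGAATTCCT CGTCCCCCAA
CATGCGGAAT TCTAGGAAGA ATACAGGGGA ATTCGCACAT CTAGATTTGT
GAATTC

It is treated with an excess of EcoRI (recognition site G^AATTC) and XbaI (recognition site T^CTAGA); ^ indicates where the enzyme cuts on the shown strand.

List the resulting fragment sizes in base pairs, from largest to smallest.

EcoRI sites (GAATTC) start at positions 83, 107, 129, 151.
EcoRI cuts after the first base of each site, so after positions 83, 107, 129, 151.
The XbaI site (TCTAGA) starts at position 140.
XbaI cuts after the first base of each site, so after position 140.
Combined cut positions: 83, 107, 129, 140, 151.
Linear molecule, 5 cuts → 6 fragments:
  1–83 → 83 bp
  84–107 → 24 bp
  108–129 → 22 bp
  130–140 → 11 bp
  141–151 → 11 bp
  152–156 → 5 bp
Sorted largest to smallest: 83, 24, 22, 11, 11, 5 bp.

83, 24, 22, 11, 11, 5 bp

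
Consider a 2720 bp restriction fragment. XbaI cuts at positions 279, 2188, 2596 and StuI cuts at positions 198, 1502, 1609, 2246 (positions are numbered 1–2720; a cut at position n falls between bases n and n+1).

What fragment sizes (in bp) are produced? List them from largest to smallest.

Combined cut positions (sorted): 198, 279, 1502, 1609, 2188, 2246, 2596.
Linear molecule, 7 cuts → 8 fragments:
  198 − 0 = 198 bp
  279 − 198 = 81 bp
  1502 − 279 = 1223 bp
  1609 − 1502 = 107 bp
  2188 − 1609 = 579 bp
  2246 − 2188 = 58 bp
  2596 − 2246 = 350 bp
  2720 − 2596 = 124 bp
Sorted largest to smallest: 1223, 579, 350, 198, 124, 107, 81, 58 bp.

1223, 579, 350, 198, 124, 107, 81, 58 bp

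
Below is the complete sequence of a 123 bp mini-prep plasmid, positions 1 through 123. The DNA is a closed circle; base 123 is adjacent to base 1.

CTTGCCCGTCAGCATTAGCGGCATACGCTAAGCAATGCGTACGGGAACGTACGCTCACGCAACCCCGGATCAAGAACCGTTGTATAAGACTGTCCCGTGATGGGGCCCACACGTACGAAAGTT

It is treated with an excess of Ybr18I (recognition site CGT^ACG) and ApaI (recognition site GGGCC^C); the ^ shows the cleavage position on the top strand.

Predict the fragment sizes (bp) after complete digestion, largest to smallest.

57, 49, 10, 7 bp

Ybr18I sites (CGTACG) start at positions 38, 48, 112.
Ybr18I cuts after base 3 of each site, so after positions 40, 50, 114.
The ApaI site (GGGCCC) starts at position 103.
ApaI cuts after base 5 of each site (before the last base), so after position 107.
Combined cut positions: 40, 50, 107, 114.
Circular molecule, 4 cuts → 4 fragments:
  41–50 → 10 bp
  51–107 → 57 bp
  108–114 → 7 bp
  115–123 then 1–40 → 9 + 40 = 49 bp
Sorted largest to smallest: 57, 49, 10, 7 bp.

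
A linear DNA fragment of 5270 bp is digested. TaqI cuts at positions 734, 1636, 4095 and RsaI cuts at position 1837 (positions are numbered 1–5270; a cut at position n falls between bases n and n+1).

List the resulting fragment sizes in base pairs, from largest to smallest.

Combined cut positions (sorted): 734, 1636, 1837, 4095.
Linear molecule, 4 cuts → 5 fragments:
  734 − 0 = 734 bp
  1636 − 734 = 902 bp
  1837 − 1636 = 201 bp
  4095 − 1837 = 2258 bp
  5270 − 4095 = 1175 bp
Sorted largest to smallest: 2258, 1175, 902, 734, 201 bp.

2258, 1175, 902, 734, 201 bp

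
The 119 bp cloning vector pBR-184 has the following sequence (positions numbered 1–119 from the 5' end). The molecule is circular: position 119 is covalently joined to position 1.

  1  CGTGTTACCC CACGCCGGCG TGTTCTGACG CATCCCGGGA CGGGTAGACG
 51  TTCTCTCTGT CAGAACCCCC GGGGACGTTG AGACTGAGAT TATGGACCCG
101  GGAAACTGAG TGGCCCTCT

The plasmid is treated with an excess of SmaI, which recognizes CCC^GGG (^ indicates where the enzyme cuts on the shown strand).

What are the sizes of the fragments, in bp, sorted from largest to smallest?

56, 34, 29 bp

SmaI sites (CCCGGG) start at positions 34, 68, 97.
SmaI cuts after base 3 of each site, so after positions 36, 70, 99.
Circular molecule, 3 cuts → 3 fragments:
  37–70 → 34 bp
  71–99 → 29 bp
  100–119 then 1–36 → 20 + 36 = 56 bp
Sorted largest to smallest: 56, 34, 29 bp.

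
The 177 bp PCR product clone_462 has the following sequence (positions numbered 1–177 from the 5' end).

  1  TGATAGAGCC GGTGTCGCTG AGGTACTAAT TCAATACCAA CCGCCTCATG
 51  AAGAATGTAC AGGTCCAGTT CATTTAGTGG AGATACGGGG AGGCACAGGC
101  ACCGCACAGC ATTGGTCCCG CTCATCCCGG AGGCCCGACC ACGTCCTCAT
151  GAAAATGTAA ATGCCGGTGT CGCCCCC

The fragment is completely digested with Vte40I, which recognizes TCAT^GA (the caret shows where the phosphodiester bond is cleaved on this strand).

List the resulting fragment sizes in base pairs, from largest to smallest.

Vte40I sites (TCATGA) start at positions 46, 147.
Vte40I cuts after base 4 of each site, so after positions 49, 150.
Linear molecule, 2 cuts → 3 fragments:
  1–49 → 49 bp
  50–150 → 101 bp
  151–177 → 27 bp
Sorted largest to smallest: 101, 49, 27 bp.

101, 49, 27 bp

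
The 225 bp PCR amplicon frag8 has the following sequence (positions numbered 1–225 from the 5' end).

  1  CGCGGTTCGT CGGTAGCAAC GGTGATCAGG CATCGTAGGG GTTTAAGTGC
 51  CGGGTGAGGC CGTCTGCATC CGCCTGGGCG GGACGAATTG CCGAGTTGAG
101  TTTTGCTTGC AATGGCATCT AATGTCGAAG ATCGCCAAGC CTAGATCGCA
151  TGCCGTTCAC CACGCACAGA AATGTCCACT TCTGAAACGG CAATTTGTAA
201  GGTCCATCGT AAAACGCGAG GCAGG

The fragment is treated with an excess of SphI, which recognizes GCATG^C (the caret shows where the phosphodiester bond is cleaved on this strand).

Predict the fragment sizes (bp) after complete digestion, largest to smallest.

The SphI site (GCATGC) starts at position 148.
SphI cuts after base 5 of each site (before the last base), so after position 152.
Linear molecule, 1 cut → 2 fragments:
  1–152 → 152 bp
  153–225 → 73 bp
Sorted largest to smallest: 152, 73 bp.

152, 73 bp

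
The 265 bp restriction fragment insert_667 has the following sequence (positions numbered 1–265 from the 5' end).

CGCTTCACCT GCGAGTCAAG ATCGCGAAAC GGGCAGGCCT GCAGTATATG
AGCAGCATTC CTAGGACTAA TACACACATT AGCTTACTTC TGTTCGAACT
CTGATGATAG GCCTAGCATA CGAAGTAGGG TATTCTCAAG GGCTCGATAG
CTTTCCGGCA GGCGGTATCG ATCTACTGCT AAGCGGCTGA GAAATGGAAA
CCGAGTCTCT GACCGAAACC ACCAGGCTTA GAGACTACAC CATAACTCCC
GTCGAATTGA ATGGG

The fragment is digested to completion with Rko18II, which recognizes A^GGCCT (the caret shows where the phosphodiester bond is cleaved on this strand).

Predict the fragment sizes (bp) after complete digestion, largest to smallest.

Rko18II sites (AGGCCT) start at positions 35, 109.
Rko18II cuts after the first base of each site, so after positions 35, 109.
Linear molecule, 2 cuts → 3 fragments:
  1–35 → 35 bp
  36–109 → 74 bp
  110–265 → 156 bp
Sorted largest to smallest: 156, 74, 35 bp.

156, 74, 35 bp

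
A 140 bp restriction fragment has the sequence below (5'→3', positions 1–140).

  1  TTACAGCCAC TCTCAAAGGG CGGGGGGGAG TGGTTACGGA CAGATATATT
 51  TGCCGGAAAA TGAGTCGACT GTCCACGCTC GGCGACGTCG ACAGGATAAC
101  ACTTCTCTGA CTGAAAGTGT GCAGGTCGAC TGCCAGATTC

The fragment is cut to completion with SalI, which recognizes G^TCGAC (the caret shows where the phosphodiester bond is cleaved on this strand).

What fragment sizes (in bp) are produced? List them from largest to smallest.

SalI sites (GTCGAC) start at positions 64, 87, 125.
SalI cuts after the first base of each site, so after positions 64, 87, 125.
Linear molecule, 3 cuts → 4 fragments:
  1–64 → 64 bp
  65–87 → 23 bp
  88–125 → 38 bp
  126–140 → 15 bp
Sorted largest to smallest: 64, 38, 23, 15 bp.

64, 38, 23, 15 bp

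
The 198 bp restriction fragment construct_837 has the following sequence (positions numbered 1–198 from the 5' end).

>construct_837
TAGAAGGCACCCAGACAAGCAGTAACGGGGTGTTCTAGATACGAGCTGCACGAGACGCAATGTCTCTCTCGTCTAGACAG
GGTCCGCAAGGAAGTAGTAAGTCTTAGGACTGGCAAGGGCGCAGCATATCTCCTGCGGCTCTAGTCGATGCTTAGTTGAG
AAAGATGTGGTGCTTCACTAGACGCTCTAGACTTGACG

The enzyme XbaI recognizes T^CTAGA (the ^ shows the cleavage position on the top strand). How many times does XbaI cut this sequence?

3

TCTAGA occurs starting at positions 34, 72, 186.
XbaI cuts at 3 sites.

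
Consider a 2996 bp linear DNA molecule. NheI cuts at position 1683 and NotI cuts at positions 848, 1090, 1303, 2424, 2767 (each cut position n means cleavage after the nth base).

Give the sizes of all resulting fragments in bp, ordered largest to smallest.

Combined cut positions (sorted): 848, 1090, 1303, 1683, 2424, 2767.
Linear molecule, 6 cuts → 7 fragments:
  848 − 0 = 848 bp
  1090 − 848 = 242 bp
  1303 − 1090 = 213 bp
  1683 − 1303 = 380 bp
  2424 − 1683 = 741 bp
  2767 − 2424 = 343 bp
  2996 − 2767 = 229 bp
Sorted largest to smallest: 848, 741, 380, 343, 242, 229, 213 bp.

848, 741, 380, 343, 242, 229, 213 bp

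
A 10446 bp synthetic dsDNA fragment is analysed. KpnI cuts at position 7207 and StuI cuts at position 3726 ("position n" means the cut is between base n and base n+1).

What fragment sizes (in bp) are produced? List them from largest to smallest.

Combined cut positions (sorted): 3726, 7207.
Linear molecule, 2 cuts → 3 fragments:
  3726 − 0 = 3726 bp
  7207 − 3726 = 3481 bp
  10446 − 7207 = 3239 bp
Sorted largest to smallest: 3726, 3481, 3239 bp.

3726, 3481, 3239 bp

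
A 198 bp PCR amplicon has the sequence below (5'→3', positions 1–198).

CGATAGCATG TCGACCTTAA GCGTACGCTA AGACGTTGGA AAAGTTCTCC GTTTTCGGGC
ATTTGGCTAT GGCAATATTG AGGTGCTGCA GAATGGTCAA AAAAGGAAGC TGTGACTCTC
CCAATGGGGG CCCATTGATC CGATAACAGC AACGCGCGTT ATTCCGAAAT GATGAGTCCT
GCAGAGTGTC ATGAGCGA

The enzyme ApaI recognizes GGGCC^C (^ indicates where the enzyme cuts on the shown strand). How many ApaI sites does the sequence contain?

1

GGGCCC occurs starting at position 128.
ApaI cuts at 1 site.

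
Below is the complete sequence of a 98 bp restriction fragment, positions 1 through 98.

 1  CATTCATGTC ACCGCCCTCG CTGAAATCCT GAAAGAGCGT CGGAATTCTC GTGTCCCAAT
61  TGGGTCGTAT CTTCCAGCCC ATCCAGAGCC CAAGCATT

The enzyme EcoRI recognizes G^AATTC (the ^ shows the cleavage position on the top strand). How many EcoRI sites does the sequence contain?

1

GAATTC occurs starting at position 43.
EcoRI cuts at 1 site.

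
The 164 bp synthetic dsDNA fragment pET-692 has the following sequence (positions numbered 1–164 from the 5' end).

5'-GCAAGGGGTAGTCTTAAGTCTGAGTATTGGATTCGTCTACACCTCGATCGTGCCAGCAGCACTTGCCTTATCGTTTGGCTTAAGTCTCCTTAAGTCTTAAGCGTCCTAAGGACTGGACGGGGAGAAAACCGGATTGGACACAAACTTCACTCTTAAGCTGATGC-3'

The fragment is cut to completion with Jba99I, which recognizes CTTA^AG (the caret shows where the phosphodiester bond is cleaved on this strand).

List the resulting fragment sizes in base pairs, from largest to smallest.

Jba99I sites (CTTAAG) start at positions 13, 79, 89, 96, 152.
Jba99I cuts after base 4 of each site, so after positions 16, 82, 92, 99, 155.
Linear molecule, 5 cuts → 6 fragments:
  1–16 → 16 bp
  17–82 → 66 bp
  83–92 → 10 bp
  93–99 → 7 bp
  100–155 → 56 bp
  156–164 → 9 bp
Sorted largest to smallest: 66, 56, 16, 10, 9, 7 bp.

66, 56, 16, 10, 9, 7 bp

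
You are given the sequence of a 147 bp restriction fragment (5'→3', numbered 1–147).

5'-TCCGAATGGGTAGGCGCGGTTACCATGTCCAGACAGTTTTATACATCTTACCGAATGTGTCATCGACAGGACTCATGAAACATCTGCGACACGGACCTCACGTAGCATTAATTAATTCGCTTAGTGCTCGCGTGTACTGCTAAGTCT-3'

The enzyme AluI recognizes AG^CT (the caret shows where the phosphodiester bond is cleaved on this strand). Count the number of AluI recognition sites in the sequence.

0

No occurrence of AGCT is present in the sequence.
AluI does not cut: 0 sites.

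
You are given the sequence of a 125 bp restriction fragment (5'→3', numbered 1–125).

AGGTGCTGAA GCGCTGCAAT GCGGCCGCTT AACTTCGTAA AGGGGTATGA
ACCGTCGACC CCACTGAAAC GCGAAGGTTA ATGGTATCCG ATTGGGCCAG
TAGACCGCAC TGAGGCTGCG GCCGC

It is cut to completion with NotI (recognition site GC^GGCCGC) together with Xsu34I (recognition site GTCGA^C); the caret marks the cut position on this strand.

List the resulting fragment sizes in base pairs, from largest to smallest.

NotI sites (GCGGCCGC) start at positions 21, 118.
NotI cuts after base 2 of each site, so after positions 22, 119.
The Xsu34I site (GTCGAC) starts at position 54.
Xsu34I cuts after base 5 of each site (before the last base), so after position 58.
Combined cut positions: 22, 58, 119.
Linear molecule, 3 cuts → 4 fragments:
  1–22 → 22 bp
  23–58 → 36 bp
  59–119 → 61 bp
  120–125 → 6 bp
Sorted largest to smallest: 61, 36, 22, 6 bp.

61, 36, 22, 6 bp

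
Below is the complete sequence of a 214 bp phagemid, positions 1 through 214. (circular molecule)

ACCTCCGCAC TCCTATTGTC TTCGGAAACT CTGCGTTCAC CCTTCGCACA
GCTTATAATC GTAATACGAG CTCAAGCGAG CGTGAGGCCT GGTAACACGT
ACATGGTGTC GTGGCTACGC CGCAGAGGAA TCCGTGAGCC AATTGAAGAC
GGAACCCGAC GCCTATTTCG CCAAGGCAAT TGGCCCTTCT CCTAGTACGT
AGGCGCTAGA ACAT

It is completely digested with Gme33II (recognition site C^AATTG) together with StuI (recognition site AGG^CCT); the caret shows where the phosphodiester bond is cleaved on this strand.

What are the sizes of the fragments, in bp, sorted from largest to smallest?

Gme33II sites (CAATTG) start at positions 140, 177.
Gme33II cuts after the first base of each site, so after positions 140, 177.
The StuI site (AGGCCT) starts at position 85.
StuI cuts after base 3 of each site, so after position 87.
Combined cut positions: 87, 140, 177.
Circular molecule, 3 cuts → 3 fragments:
  88–140 → 53 bp
  141–177 → 37 bp
  178–214 then 1–87 → 37 + 87 = 124 bp
Sorted largest to smallest: 124, 53, 37 bp.

124, 53, 37 bp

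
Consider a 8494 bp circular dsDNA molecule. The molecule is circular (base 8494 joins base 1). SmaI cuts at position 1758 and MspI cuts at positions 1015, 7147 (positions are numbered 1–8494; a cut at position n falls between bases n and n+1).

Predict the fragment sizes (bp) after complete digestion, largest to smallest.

5389, 2362, 743 bp

Combined cut positions (sorted): 1015, 1758, 7147.
Circular molecule, 3 cuts → 3 fragments:
  1758 − 1015 = 743 bp
  7147 − 1758 = 5389 bp
  wrap: 8494 − 7147 + 1015 = 2362 bp
Sorted largest to smallest: 5389, 2362, 743 bp.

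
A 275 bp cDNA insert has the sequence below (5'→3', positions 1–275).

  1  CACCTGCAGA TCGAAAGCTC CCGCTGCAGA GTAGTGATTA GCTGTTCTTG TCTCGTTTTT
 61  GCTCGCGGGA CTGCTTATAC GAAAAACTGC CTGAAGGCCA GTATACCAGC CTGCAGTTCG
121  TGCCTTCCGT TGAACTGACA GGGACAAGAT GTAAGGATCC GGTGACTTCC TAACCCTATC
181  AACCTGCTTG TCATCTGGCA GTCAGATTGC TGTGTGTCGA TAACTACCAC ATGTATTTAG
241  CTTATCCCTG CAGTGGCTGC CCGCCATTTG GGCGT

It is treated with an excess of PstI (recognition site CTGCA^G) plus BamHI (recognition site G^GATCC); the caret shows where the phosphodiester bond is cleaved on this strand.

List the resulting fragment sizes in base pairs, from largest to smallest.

PstI sites (CTGCAG) start at positions 4, 24, 111, 248.
PstI cuts after base 5 of each site (before the last base), so after positions 8, 28, 115, 252.
The BamHI site (GGATCC) starts at position 155.
BamHI cuts after the first base of each site, so after position 155.
Combined cut positions: 8, 28, 115, 155, 252.
Linear molecule, 5 cuts → 6 fragments:
  1–8 → 8 bp
  9–28 → 20 bp
  29–115 → 87 bp
  116–155 → 40 bp
  156–252 → 97 bp
  253–275 → 23 bp
Sorted largest to smallest: 97, 87, 40, 23, 20, 8 bp.

97, 87, 40, 23, 20, 8 bp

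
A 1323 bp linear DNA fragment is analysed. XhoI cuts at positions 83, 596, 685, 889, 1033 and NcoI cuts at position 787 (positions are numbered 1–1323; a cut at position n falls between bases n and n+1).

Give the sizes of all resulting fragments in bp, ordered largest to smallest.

513, 290, 144, 102, 102, 89, 83 bp

Combined cut positions (sorted): 83, 596, 685, 787, 889, 1033.
Linear molecule, 6 cuts → 7 fragments:
  83 − 0 = 83 bp
  596 − 83 = 513 bp
  685 − 596 = 89 bp
  787 − 685 = 102 bp
  889 − 787 = 102 bp
  1033 − 889 = 144 bp
  1323 − 1033 = 290 bp
Sorted largest to smallest: 513, 290, 144, 102, 102, 89, 83 bp.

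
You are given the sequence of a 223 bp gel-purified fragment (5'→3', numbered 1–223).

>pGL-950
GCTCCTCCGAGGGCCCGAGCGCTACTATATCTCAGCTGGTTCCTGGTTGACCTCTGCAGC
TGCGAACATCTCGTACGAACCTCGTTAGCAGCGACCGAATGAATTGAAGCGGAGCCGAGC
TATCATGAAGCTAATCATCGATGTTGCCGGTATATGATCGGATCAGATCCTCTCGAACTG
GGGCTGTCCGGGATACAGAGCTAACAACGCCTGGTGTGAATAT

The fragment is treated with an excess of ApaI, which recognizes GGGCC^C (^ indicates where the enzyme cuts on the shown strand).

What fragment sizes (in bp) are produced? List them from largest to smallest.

The ApaI site (GGGCCC) starts at position 11.
ApaI cuts after base 5 of each site (before the last base), so after position 15.
Linear molecule, 1 cut → 2 fragments:
  1–15 → 15 bp
  16–223 → 208 bp
Sorted largest to smallest: 208, 15 bp.

208, 15 bp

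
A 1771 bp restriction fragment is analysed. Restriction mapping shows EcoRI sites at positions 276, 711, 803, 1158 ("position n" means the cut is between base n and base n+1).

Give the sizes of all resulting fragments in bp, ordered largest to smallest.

Linear molecule, 4 cuts → 5 fragments:
  276 − 0 = 276 bp
  711 − 276 = 435 bp
  803 − 711 = 92 bp
  1158 − 803 = 355 bp
  1771 − 1158 = 613 bp
Sorted largest to smallest: 613, 435, 355, 276, 92 bp.

613, 435, 355, 276, 92 bp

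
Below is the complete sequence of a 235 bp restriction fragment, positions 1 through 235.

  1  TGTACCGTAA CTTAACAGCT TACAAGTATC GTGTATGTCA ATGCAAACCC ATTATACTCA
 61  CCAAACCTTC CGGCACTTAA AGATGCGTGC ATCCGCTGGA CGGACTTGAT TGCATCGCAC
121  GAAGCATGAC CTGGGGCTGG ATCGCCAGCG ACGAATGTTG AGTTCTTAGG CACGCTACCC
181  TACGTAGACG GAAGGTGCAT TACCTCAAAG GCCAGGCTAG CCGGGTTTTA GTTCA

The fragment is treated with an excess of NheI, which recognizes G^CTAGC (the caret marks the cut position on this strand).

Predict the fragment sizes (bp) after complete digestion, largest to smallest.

216, 19 bp

The NheI site (GCTAGC) starts at position 216.
NheI cuts after the first base of each site, so after position 216.
Linear molecule, 1 cut → 2 fragments:
  1–216 → 216 bp
  217–235 → 19 bp
Sorted largest to smallest: 216, 19 bp.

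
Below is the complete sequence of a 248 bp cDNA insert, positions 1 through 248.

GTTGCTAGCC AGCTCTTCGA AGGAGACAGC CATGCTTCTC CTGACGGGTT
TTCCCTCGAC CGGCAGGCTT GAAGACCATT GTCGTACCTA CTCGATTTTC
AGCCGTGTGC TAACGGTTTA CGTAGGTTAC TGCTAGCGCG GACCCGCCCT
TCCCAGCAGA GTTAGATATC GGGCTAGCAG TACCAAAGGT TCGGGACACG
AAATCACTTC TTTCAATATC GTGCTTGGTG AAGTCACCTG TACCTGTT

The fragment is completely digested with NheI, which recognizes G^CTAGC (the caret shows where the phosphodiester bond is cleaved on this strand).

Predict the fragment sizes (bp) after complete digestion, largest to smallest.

NheI sites (GCTAGC) start at positions 4, 132, 173.
NheI cuts after the first base of each site, so after positions 4, 132, 173.
Linear molecule, 3 cuts → 4 fragments:
  1–4 → 4 bp
  5–132 → 128 bp
  133–173 → 41 bp
  174–248 → 75 bp
Sorted largest to smallest: 128, 75, 41, 4 bp.

128, 75, 41, 4 bp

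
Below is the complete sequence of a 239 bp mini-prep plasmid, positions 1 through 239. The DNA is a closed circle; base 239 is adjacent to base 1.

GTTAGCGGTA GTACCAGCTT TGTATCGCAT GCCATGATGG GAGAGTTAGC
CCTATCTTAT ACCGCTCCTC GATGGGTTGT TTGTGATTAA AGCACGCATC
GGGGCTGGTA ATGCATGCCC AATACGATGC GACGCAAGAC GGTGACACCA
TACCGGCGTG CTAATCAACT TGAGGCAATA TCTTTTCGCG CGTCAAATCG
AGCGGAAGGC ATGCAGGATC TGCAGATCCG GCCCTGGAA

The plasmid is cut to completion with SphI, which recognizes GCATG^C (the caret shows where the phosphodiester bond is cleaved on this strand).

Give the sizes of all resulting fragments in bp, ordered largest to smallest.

SphI sites (GCATGC) start at positions 27, 113, 209.
SphI cuts after base 5 of each site (before the last base), so after positions 31, 117, 213.
Circular molecule, 3 cuts → 3 fragments:
  32–117 → 86 bp
  118–213 → 96 bp
  214–239 then 1–31 → 26 + 31 = 57 bp
Sorted largest to smallest: 96, 86, 57 bp.

96, 86, 57 bp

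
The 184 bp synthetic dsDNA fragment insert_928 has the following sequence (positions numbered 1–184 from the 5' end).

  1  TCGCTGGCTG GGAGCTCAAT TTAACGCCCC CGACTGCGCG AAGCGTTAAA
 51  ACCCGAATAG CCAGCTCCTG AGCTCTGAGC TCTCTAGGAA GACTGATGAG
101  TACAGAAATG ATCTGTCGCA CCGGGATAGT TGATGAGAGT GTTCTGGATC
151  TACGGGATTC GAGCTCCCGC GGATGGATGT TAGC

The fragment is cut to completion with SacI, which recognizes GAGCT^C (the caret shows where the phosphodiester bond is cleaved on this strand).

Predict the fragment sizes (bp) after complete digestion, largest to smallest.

84, 58, 19, 16, 7 bp

SacI sites (GAGCTC) start at positions 12, 70, 77, 161.
SacI cuts after base 5 of each site (before the last base), so after positions 16, 74, 81, 165.
Linear molecule, 4 cuts → 5 fragments:
  1–16 → 16 bp
  17–74 → 58 bp
  75–81 → 7 bp
  82–165 → 84 bp
  166–184 → 19 bp
Sorted largest to smallest: 84, 58, 19, 16, 7 bp.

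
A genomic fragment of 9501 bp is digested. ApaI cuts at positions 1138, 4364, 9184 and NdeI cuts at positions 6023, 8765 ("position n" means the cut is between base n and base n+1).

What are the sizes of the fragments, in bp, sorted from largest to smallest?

3226, 2742, 1659, 1138, 419, 317 bp

Combined cut positions (sorted): 1138, 4364, 6023, 8765, 9184.
Linear molecule, 5 cuts → 6 fragments:
  1138 − 0 = 1138 bp
  4364 − 1138 = 3226 bp
  6023 − 4364 = 1659 bp
  8765 − 6023 = 2742 bp
  9184 − 8765 = 419 bp
  9501 − 9184 = 317 bp
Sorted largest to smallest: 3226, 2742, 1659, 1138, 419, 317 bp.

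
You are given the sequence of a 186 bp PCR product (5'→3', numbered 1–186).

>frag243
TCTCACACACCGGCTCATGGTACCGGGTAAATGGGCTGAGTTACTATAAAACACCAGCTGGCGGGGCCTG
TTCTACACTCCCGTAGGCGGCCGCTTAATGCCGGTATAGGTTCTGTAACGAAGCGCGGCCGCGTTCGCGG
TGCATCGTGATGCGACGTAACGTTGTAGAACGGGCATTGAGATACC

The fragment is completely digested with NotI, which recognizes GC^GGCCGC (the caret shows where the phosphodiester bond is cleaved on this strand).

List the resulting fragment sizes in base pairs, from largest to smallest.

NotI sites (GCGGCCGC) start at positions 87, 125.
NotI cuts after base 2 of each site, so after positions 88, 126.
Linear molecule, 2 cuts → 3 fragments:
  1–88 → 88 bp
  89–126 → 38 bp
  127–186 → 60 bp
Sorted largest to smallest: 88, 60, 38 bp.

88, 60, 38 bp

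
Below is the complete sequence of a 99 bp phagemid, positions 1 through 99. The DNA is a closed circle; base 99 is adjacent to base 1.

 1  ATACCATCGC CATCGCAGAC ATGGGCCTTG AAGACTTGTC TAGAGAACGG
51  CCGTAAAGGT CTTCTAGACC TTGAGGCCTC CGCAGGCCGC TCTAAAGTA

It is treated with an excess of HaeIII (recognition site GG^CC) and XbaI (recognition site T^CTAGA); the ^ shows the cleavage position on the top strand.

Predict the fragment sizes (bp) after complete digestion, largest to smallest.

38, 14, 13, 13, 11, 10 bp

HaeIII sites (GGCC) start at positions 24, 49, 75, 85.
HaeIII cuts after base 2 of each site, so after positions 25, 50, 76, 86.
XbaI sites (TCTAGA) start at positions 39, 63.
XbaI cuts after the first base of each site, so after positions 39, 63.
Combined cut positions: 25, 39, 50, 63, 76, 86.
Circular molecule, 6 cuts → 6 fragments:
  26–39 → 14 bp
  40–50 → 11 bp
  51–63 → 13 bp
  64–76 → 13 bp
  77–86 → 10 bp
  87–99 then 1–25 → 13 + 25 = 38 bp
Sorted largest to smallest: 38, 14, 13, 13, 11, 10 bp.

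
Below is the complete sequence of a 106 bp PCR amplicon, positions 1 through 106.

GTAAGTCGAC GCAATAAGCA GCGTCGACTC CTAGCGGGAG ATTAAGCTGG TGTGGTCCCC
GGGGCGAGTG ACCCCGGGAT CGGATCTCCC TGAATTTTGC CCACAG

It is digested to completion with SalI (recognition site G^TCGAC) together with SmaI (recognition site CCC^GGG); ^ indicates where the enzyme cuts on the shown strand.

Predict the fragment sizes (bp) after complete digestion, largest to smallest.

SalI sites (GTCGAC) start at positions 5, 23.
SalI cuts after the first base of each site, so after positions 5, 23.
SmaI sites (CCCGGG) start at positions 58, 73.
SmaI cuts after base 3 of each site, so after positions 60, 75.
Combined cut positions: 5, 23, 60, 75.
Linear molecule, 4 cuts → 5 fragments:
  1–5 → 5 bp
  6–23 → 18 bp
  24–60 → 37 bp
  61–75 → 15 bp
  76–106 → 31 bp
Sorted largest to smallest: 37, 31, 18, 15, 5 bp.

37, 31, 18, 15, 5 bp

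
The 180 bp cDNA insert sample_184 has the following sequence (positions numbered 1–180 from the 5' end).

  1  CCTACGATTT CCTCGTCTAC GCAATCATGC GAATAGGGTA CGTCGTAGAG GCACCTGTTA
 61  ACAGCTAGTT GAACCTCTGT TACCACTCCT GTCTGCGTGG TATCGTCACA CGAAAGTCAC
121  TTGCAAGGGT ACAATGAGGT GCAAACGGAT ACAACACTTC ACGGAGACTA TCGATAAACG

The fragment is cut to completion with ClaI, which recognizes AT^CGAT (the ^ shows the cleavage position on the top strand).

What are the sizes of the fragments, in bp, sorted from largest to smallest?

171, 9 bp

The ClaI site (ATCGAT) starts at position 170.
ClaI cuts after base 2 of each site, so after position 171.
Linear molecule, 1 cut → 2 fragments:
  1–171 → 171 bp
  172–180 → 9 bp
Sorted largest to smallest: 171, 9 bp.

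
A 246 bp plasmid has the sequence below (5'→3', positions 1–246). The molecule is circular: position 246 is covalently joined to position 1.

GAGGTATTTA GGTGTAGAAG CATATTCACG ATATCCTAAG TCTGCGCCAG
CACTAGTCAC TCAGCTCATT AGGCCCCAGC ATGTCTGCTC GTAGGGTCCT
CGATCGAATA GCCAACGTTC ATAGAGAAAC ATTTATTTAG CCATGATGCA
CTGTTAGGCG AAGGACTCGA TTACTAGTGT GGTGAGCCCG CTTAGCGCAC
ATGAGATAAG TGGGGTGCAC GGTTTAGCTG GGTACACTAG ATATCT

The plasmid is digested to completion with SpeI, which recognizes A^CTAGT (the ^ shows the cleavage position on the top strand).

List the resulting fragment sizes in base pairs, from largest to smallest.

SpeI sites (ACTAGT) start at positions 52, 173.
SpeI cuts after the first base of each site, so after positions 52, 173.
Circular molecule, 2 cuts → 2 fragments:
  53–173 → 121 bp
  174–246 then 1–52 → 73 + 52 = 125 bp
Sorted largest to smallest: 125, 121 bp.

125, 121 bp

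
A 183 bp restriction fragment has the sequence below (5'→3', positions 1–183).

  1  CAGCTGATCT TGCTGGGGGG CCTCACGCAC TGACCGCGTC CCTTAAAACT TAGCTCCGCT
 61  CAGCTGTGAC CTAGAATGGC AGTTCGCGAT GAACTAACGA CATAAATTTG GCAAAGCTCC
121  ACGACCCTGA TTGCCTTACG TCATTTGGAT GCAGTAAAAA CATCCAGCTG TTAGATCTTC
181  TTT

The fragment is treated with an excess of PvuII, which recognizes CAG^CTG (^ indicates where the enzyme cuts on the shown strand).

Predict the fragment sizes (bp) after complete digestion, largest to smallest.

104, 60, 16, 3 bp

PvuII sites (CAGCTG) start at positions 1, 61, 165.
PvuII cuts after base 3 of each site, so after positions 3, 63, 167.
Linear molecule, 3 cuts → 4 fragments:
  1–3 → 3 bp
  4–63 → 60 bp
  64–167 → 104 bp
  168–183 → 16 bp
Sorted largest to smallest: 104, 60, 16, 3 bp.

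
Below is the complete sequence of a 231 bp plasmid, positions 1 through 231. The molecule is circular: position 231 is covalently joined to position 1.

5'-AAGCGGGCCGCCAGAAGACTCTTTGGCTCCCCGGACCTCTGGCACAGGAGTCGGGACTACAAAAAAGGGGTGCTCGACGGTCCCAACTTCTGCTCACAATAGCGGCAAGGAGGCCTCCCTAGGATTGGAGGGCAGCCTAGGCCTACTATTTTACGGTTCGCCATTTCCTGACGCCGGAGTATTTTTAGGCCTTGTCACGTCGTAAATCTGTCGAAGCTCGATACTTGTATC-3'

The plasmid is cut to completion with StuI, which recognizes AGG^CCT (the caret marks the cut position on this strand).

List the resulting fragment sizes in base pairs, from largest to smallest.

StuI sites (AGGCCT) start at positions 111, 139, 187.
StuI cuts after base 3 of each site, so after positions 113, 141, 189.
Circular molecule, 3 cuts → 3 fragments:
  114–141 → 28 bp
  142–189 → 48 bp
  190–231 then 1–113 → 42 + 113 = 155 bp
Sorted largest to smallest: 155, 48, 28 bp.

155, 48, 28 bp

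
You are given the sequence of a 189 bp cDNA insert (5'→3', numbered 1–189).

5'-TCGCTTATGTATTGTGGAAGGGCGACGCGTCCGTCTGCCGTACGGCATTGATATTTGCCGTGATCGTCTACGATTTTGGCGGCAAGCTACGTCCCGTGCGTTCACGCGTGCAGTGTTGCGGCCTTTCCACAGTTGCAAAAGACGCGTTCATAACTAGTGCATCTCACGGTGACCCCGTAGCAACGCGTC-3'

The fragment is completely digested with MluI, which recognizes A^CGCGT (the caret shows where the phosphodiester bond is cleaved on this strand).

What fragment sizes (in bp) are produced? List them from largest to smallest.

79, 41, 38, 25, 6 bp

MluI sites (ACGCGT) start at positions 25, 104, 142, 183.
MluI cuts after the first base of each site, so after positions 25, 104, 142, 183.
Linear molecule, 4 cuts → 5 fragments:
  1–25 → 25 bp
  26–104 → 79 bp
  105–142 → 38 bp
  143–183 → 41 bp
  184–189 → 6 bp
Sorted largest to smallest: 79, 41, 38, 25, 6 bp.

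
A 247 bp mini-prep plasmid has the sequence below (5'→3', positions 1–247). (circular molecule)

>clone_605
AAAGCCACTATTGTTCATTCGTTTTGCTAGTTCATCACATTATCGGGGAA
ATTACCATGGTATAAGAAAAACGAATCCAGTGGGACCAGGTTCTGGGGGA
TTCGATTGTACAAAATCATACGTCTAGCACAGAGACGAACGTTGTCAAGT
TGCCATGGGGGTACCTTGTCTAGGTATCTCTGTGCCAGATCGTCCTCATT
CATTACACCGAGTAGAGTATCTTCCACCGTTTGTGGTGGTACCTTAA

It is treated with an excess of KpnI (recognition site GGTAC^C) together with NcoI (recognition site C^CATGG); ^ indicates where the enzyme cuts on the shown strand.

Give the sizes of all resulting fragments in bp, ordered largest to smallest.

KpnI sites (GGTACC) start at positions 160, 238.
KpnI cuts after base 5 of each site (before the last base), so after positions 164, 242.
NcoI sites (CCATGG) start at positions 55, 153.
NcoI cuts after the first base of each site, so after positions 55, 153.
Combined cut positions: 55, 153, 164, 242.
Circular molecule, 4 cuts → 4 fragments:
  56–153 → 98 bp
  154–164 → 11 bp
  165–242 → 78 bp
  243–247 then 1–55 → 5 + 55 = 60 bp
Sorted largest to smallest: 98, 78, 60, 11 bp.

98, 78, 60, 11 bp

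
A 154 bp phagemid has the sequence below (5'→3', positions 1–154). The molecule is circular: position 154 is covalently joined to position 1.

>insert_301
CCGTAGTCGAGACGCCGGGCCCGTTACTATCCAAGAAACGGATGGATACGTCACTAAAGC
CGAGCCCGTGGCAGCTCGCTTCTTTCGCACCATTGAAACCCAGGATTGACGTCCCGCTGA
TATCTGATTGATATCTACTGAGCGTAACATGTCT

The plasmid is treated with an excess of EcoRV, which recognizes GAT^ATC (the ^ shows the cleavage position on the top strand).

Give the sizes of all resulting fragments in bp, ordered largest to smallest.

EcoRV sites (GATATC) start at positions 119, 130.
EcoRV cuts after base 3 of each site, so after positions 121, 132.
Circular molecule, 2 cuts → 2 fragments:
  122–132 → 11 bp
  133–154 then 1–121 → 22 + 121 = 143 bp
Sorted largest to smallest: 143, 11 bp.

143, 11 bp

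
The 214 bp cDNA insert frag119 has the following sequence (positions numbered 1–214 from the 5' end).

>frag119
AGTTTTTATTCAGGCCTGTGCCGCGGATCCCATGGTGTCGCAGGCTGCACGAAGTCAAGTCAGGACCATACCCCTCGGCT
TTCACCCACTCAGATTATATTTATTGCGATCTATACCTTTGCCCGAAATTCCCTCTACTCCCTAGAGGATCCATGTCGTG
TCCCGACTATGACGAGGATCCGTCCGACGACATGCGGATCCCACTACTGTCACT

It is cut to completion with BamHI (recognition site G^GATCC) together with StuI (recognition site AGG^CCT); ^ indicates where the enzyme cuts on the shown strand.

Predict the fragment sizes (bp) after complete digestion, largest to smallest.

122, 29, 20, 18, 14, 11 bp

BamHI sites (GGATCC) start at positions 25, 147, 176, 196.
BamHI cuts after the first base of each site, so after positions 25, 147, 176, 196.
The StuI site (AGGCCT) starts at position 12.
StuI cuts after base 3 of each site, so after position 14.
Combined cut positions: 14, 25, 147, 176, 196.
Linear molecule, 5 cuts → 6 fragments:
  1–14 → 14 bp
  15–25 → 11 bp
  26–147 → 122 bp
  148–176 → 29 bp
  177–196 → 20 bp
  197–214 → 18 bp
Sorted largest to smallest: 122, 29, 20, 18, 14, 11 bp.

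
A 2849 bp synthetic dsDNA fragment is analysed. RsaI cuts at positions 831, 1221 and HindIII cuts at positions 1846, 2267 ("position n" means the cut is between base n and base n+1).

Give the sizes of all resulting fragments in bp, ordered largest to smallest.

831, 625, 582, 421, 390 bp

Combined cut positions (sorted): 831, 1221, 1846, 2267.
Linear molecule, 4 cuts → 5 fragments:
  831 − 0 = 831 bp
  1221 − 831 = 390 bp
  1846 − 1221 = 625 bp
  2267 − 1846 = 421 bp
  2849 − 2267 = 582 bp
Sorted largest to smallest: 831, 625, 582, 421, 390 bp.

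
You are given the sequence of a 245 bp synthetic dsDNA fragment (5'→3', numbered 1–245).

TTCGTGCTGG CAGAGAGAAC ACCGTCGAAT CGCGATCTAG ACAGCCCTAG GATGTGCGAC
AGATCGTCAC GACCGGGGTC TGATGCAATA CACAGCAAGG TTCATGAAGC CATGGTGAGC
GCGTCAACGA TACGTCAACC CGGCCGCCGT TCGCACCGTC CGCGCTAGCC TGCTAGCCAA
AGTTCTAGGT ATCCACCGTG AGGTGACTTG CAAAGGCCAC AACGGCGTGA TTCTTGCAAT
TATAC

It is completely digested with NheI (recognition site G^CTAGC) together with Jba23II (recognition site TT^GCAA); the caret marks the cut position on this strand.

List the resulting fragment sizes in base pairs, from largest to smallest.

NheI sites (GCTAGC) start at positions 164, 172.
NheI cuts after the first base of each site, so after positions 164, 172.
Jba23II sites (TTGCAA) start at positions 208, 234.
Jba23II cuts after base 2 of each site, so after positions 209, 235.
Combined cut positions: 164, 172, 209, 235.
Linear molecule, 4 cuts → 5 fragments:
  1–164 → 164 bp
  165–172 → 8 bp
  173–209 → 37 bp
  210–235 → 26 bp
  236–245 → 10 bp
Sorted largest to smallest: 164, 37, 26, 10, 8 bp.

164, 37, 26, 10, 8 bp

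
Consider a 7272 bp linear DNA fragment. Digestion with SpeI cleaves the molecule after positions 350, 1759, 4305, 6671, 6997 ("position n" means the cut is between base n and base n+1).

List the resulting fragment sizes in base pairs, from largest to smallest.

Linear molecule, 5 cuts → 6 fragments:
  350 − 0 = 350 bp
  1759 − 350 = 1409 bp
  4305 − 1759 = 2546 bp
  6671 − 4305 = 2366 bp
  6997 − 6671 = 326 bp
  7272 − 6997 = 275 bp
Sorted largest to smallest: 2546, 2366, 1409, 350, 326, 275 bp.

2546, 2366, 1409, 350, 326, 275 bp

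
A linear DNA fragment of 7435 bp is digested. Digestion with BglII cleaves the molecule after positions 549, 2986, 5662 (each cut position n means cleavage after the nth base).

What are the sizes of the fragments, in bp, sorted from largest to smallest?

Linear molecule, 3 cuts → 4 fragments:
  549 − 0 = 549 bp
  2986 − 549 = 2437 bp
  5662 − 2986 = 2676 bp
  7435 − 5662 = 1773 bp
Sorted largest to smallest: 2676, 2437, 1773, 549 bp.

2676, 2437, 1773, 549 bp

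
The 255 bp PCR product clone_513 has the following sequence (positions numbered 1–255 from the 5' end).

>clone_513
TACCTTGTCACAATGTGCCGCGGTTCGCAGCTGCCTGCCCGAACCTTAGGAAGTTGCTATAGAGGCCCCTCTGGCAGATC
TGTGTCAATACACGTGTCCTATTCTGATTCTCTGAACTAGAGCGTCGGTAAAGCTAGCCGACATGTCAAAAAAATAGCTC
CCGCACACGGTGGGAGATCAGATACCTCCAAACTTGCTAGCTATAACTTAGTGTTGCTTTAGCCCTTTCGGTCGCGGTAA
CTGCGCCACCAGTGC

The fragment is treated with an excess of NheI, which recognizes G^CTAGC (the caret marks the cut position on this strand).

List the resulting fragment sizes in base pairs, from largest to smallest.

133, 63, 59 bp

NheI sites (GCTAGC) start at positions 133, 196.
NheI cuts after the first base of each site, so after positions 133, 196.
Linear molecule, 2 cuts → 3 fragments:
  1–133 → 133 bp
  134–196 → 63 bp
  197–255 → 59 bp
Sorted largest to smallest: 133, 63, 59 bp.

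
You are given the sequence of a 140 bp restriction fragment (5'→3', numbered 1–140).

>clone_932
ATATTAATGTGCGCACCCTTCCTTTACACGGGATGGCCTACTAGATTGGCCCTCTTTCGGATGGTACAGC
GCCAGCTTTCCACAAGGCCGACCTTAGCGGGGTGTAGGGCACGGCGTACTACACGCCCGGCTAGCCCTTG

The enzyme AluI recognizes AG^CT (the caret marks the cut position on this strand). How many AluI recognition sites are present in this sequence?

AGCT occurs starting at position 74.
AluI cuts at 1 site.

1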